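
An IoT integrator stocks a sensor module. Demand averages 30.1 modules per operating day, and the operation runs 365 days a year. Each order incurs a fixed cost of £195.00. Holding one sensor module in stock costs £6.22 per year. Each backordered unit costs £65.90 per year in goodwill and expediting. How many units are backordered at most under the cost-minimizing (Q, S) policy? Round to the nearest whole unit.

Annual demand D = 30.1 × 365 = 10,986.5.
With planned backorders, Q* = √(2DS/H) · √((H+B)/B).
√(2DS/H) = √(2 × 10,986.5 × 195 / 6.22) = 829.978.
√((H+B)/B) = √((6.22+65.9)/65.9) = 1.0461.
Q* ≈ 868.264.
S* = Q* · H/(H+B) = 868.264 × 6.22/72.12 ≈ 74.884.

S* ≈ 75 modules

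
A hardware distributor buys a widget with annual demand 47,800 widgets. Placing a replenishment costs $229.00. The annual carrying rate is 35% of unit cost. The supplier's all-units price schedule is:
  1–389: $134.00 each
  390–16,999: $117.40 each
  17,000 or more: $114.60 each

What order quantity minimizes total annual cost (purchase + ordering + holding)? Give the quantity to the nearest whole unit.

Q* ≈ 730 widgets

Holding cost per unit per year at price C is H = 0.35·C.
Evaluate total cost at each tier's feasible EOQ or, if the EOQ is below the tier, at the tier's minimum quantity.
Tier 1 ($134.00): EOQ = 683.2 exceeds tier's upper bound 389, so this tier is dominated.
EOQ at $117.40 = 729.9 (feasible in tier 2): TC = 47,800×$117.40 + (47,800/729.9)×229 + (729.9/2)×0.35×$117.40 = $5,641,712.64.
EOQ at $114.60 = 738.8 < 17000, so use break Q=17000: TC = 47,800×$114.60 + (47,800/17000.0)×229 + (17000.0/2)×0.35×$114.60 = $5,819,458.89.
Lowest total cost is $5,641,712.64 at Q = 729.9.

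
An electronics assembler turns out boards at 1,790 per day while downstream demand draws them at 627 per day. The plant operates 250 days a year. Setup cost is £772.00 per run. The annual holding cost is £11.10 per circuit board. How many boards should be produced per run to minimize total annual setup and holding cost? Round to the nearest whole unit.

Annual demand D = 627 × 250 = 156,750.
Production build-up factor (1 − d/p) = 1 − 627/1,790 = 0.6497.
Q* = √(2DS / (H(1 − d/p))) = √(2 × 156,750 × 772 / (11.1 × 0.6497)).
= √(242,022,000 / 7.2119) ≈ 5792.988.

Q* ≈ 5,793 boards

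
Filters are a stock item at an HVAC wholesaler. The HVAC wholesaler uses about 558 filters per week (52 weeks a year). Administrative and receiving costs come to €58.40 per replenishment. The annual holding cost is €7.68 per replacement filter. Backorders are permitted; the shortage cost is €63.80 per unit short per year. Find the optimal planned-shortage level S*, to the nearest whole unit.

Annual demand D = 558 × 52 = 29,016.
With planned backorders, Q* = √(2DS/H) · √((H+B)/B).
√(2DS/H) = √(2 × 29,016 × 58.4 / 7.68) = 664.293.
√((H+B)/B) = √((7.68+63.8)/63.8) = 1.0585.
Q* ≈ 703.140.
S* = Q* · H/(H+B) = 703.140 × 7.68/71.48 ≈ 75.547.

S* ≈ 76 filters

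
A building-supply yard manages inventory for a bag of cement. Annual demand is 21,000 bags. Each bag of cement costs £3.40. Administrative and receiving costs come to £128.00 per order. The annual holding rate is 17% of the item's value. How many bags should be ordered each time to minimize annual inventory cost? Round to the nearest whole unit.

Holding cost H = 0.17 × £3.40 = £0.5780 per unit per year.
EOQ = √(2DS / H) = √(2 × 21,000 × 128 / 0.578).
= √(5,376,000 / 0.578) = √9,301,038.0623 ≈ 3049.760.

Q* ≈ 3,050 bags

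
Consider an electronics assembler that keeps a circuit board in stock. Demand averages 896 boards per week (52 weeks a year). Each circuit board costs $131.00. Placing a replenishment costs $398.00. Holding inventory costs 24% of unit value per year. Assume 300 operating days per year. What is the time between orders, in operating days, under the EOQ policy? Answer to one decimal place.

Annual demand D = 896 × 52 = 46,592.
Holding cost H = 0.24 × $131.00 = $31.4400 per unit per year.
EOQ = √(2DS/H) = √(2 × 46,592 × 398 / 31.44) ≈ 1086.10.
Cycle time = Q*/D × 300 = 1086.10 / 46,592 × 300 ≈ 6.993 days.

T ≈ 7.0 days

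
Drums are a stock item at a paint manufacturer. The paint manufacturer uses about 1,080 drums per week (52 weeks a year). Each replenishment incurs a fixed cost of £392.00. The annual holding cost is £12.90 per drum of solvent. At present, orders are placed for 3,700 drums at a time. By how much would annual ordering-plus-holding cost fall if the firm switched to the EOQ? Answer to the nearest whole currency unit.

Extra cost ≈ £5,983 per year

Annual demand D = 1,080 × 52 = 56,160.
EOQ = √(2DS/H) = √(2 × 56,160 × 392 / 12.9) ≈ 1847.47.
Cost at Q* = (D/Q*)S + (Q*/2)H = √(2DSH) ≈ £23,832.33.
Cost at Q = 3,700: (56,160/3,700)×392 + (3,700/2)×12.9 = £5,949.92 + £23,865.00 = £29,814.92.
Excess = £29,814.92 − £23,832.33 = £5,982.60.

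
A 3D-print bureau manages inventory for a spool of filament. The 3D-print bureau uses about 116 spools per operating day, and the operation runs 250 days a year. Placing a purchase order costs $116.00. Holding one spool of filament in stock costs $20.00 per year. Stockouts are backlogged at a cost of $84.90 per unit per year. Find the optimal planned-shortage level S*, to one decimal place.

Annual demand D = 116 × 250 = 29,000.
With planned backorders, Q* = √(2DS/H) · √((H+B)/B).
√(2DS/H) = √(2 × 29,000 × 116 / 20) = 580.000.
√((H+B)/B) = √((20+84.9)/84.9) = 1.1116.
Q* ≈ 644.706.
S* = Q* · H/(H+B) = 644.706 × 20/104.9 ≈ 122.918.

S* ≈ 122.9 spools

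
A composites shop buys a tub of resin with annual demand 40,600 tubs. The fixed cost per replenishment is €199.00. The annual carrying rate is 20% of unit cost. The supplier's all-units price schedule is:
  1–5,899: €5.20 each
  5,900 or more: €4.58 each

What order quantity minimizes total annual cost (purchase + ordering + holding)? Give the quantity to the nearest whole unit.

Holding cost per unit per year at price C is H = 0.20·C.
Candidates are each tier's EOQ (if it falls in that tier) and each price-break quantity.
EOQ at €5.20 = 3941.7 (feasible in tier 1): TC = 40,600×€5.20 + (40,600/3941.7)×199 + (3941.7/2)×0.20×€5.20 = €215,219.41.
EOQ at €4.58 = 4200.1 < 5900, so use break Q=5900: TC = 40,600×€4.58 + (40,600/5900.0)×199 + (5900.0/2)×0.20×€4.58 = €190,019.59.
Lowest total cost is €190,019.59 at Q = 5900.0.

Q* ≈ 5,900 tubs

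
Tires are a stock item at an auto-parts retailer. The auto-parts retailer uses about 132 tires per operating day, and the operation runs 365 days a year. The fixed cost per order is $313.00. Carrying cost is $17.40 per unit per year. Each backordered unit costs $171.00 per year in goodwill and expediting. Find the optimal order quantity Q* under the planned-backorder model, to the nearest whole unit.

Annual demand D = 132 × 365 = 48,180.
With planned backorders, Q* = √(2DS/H) · √((H+B)/B).
√(2DS/H) = √(2 × 48,180 × 313 / 17.4) = 1316.576.
√((H+B)/B) = √((17.4+171)/171) = 1.0496.
Q* ≈ 1381.937.

Q* ≈ 1,382 tires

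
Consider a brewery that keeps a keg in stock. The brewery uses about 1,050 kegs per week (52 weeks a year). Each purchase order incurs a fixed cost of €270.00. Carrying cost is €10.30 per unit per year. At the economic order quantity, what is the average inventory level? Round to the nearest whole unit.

Average inventory ≈ 846 kegs

Annual demand D = 1,050 × 52 = 54,600.
The optimal lot size = √(2DS/H) = √(2 × 54,600 × 270 / 10.3) ≈ 1691.90.
Average inventory = Q*/2 ≈ 1691.90 / 2 = 845.950.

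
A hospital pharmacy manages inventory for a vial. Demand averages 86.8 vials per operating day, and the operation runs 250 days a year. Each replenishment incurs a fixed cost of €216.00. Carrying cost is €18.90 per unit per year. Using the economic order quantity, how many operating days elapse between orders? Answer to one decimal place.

Annual demand D = 86.8 × 250 = 21,700.
The optimal lot size = √(2DS/H) = √(2 × 21,700 × 216 / 18.9) ≈ 704.27.
Cycle time = Q*/D × 250 = 704.27 / 21,700 × 250 ≈ 8.114 days.

T ≈ 8.1 days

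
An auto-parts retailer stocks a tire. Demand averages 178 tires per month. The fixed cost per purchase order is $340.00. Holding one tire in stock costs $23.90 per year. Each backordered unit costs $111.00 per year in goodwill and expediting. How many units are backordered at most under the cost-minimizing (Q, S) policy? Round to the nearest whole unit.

S* ≈ 48 tires

Annual demand D = 178 × 12 = 2,136.
With planned backorders, Q* = √(2DS/H) · √((H+B)/B).
√(2DS/H) = √(2 × 2,136 × 340 / 23.9) = 246.522.
√((H+B)/B) = √((23.9+111)/111) = 1.1024.
Q* ≈ 271.769.
S* = Q* · H/(H+B) = 271.769 × 23.9/134.9 ≈ 48.149.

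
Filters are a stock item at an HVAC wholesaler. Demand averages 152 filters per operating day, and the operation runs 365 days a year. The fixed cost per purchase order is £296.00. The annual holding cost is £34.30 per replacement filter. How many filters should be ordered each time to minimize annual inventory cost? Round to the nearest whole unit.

Annual demand D = 152 × 365 = 55,480.
EOQ = √(2DS / H) = √(2 × 55,480 × 296 / 34.3).
= √(32,844,160 / 34.3) = √957,555.6851 ≈ 978.548.

Q* ≈ 979 filters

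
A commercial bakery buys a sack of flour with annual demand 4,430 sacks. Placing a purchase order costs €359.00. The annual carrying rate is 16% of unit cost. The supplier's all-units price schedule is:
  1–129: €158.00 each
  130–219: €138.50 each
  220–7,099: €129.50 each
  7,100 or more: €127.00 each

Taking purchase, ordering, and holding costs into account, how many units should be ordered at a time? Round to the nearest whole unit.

Holding cost per unit per year at price C is H = 0.16·C.
Evaluate total cost at each tier's feasible EOQ or, if the EOQ is below the tier, at the tier's minimum quantity.
Tier 1 (€158.00): EOQ = 354.7 exceeds tier's upper bound 129, so this tier is dominated.
Tier 2 (€138.50): EOQ = 378.9 exceeds tier's upper bound 219, so this tier is dominated.
EOQ at €129.50 = 391.8 (feasible in tier 3): TC = 4,430×€129.50 + (4,430/391.8)×359 + (391.8/2)×0.16×€129.50 = €581,803.19.
EOQ at €127.00 = 395.6 < 7100, so use break Q=7100: TC = 4,430×€127.00 + (4,430/7100.0)×359 + (7100.0/2)×0.16×€127.00 = €634,970.00.
Lowest total cost is €581,803.19 at Q = 391.8.

Q* ≈ 392 sacks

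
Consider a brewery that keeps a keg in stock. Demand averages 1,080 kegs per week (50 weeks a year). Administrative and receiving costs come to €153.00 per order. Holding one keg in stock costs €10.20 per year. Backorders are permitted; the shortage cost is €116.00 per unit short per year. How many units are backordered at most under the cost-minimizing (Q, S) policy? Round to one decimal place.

S* ≈ 107.3 kegs

Annual demand D = 1,080 × 50 = 54,000.
With planned backorders, Q* = √(2DS/H) · √((H+B)/B).
√(2DS/H) = √(2 × 54,000 × 153 / 10.2) = 1272.792.
√((H+B)/B) = √((10.2+116)/116) = 1.0430.
Q* ≈ 1327.572.
S* = Q* · H/(H+B) = 1327.572 × 10.2/126.2 ≈ 107.300.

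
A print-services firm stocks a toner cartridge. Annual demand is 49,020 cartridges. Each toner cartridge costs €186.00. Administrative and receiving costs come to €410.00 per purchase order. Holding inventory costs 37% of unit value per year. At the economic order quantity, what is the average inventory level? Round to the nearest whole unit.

Holding cost H = 0.37 × €186.00 = €68.8200 per unit per year.
Q* = √(2DS/H) = √(2 × 49,020 × 410 / 68.82) ≈ 764.25.
Average inventory = Q*/2 ≈ 764.25 / 2 = 382.126.

Average inventory ≈ 382 cartridges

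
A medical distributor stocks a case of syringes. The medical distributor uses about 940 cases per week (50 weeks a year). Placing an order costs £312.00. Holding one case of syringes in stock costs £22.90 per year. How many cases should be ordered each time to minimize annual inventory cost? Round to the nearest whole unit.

Annual demand D = 940 × 50 = 47,000.
EOQ = √(2DS / H) = √(2 × 47,000 × 312 / 22.9).
= √(29,328,000 / 22.9) = √1,280,698.69 ≈ 1131.680.

Q* ≈ 1,132 cases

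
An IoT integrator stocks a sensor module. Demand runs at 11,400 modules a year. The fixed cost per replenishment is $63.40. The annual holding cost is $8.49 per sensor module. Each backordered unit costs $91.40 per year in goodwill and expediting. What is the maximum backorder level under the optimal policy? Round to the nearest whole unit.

S* ≈ 37 modules

With planned backorders, Q* = √(2DS/H) · √((H+B)/B).
√(2DS/H) = √(2 × 11,400 × 63.4 / 8.49) = 412.628.
√((H+B)/B) = √((8.49+91.4)/91.4) = 1.0454.
Q* ≈ 431.366.
S* = Q* · H/(H+B) = 431.366 × 8.49/99.89 ≈ 36.663.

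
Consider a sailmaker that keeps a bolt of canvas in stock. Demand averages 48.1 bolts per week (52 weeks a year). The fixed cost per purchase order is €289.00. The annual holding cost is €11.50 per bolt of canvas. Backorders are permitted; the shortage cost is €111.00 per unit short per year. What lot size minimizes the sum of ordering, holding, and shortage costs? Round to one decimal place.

Annual demand D = 48.1 × 52 = 2,501.2.
With planned backorders, Q* = √(2DS/H) · √((H+B)/B).
√(2DS/H) = √(2 × 2,501.2 × 289 / 11.5) = 354.560.
√((H+B)/B) = √((11.5+111)/111) = 1.0505.
Q* ≈ 372.474.

Q* ≈ 372.5 bolts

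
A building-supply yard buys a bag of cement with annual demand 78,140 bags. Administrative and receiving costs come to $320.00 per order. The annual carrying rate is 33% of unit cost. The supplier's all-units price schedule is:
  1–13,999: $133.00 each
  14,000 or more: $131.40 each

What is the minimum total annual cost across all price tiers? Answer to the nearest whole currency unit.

TC* ≈ $10,439,470

Holding cost per unit per year at price C is H = 0.33·C.
For each price level, check whether its EOQ is feasible; otherwise the best quantity at that price is the breakpoint.
EOQ at $133.00 = 1067.4 (feasible in tier 1): TC = 78,140×$133.00 + (78,140/1067.4)×320 + (1067.4/2)×0.33×$133.00 = $10,439,469.99.
EOQ at $131.40 = 1073.9 < 14000, so use break Q=14000: TC = 78,140×$131.40 + (78,140/14000.0)×320 + (14000.0/2)×0.33×$131.40 = $10,572,916.06.
Lowest total cost among the candidates is at Q = 1067.4.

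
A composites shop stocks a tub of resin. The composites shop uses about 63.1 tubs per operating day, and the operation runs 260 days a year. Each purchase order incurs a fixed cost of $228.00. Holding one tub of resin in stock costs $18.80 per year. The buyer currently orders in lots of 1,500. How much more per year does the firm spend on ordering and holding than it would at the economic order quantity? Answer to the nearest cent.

Annual demand D = 63.1 × 260 = 16,406.
EOQ = √(2DS/H) = √(2 × 16,406 × 228 / 18.8) ≈ 630.82.
Cost at Q* = (D/Q*)S + (Q*/2)H = √(2DSH) ≈ $11,859.40.
Cost at Q = 1,500: (16,406/1,500)×228 + (1,500/2)×18.8 = $2,493.71 + $14,100.00 = $16,593.71.
Excess = $16,593.71 − $11,859.40 = $4,734.31.

Extra cost ≈ $4,734.31 per year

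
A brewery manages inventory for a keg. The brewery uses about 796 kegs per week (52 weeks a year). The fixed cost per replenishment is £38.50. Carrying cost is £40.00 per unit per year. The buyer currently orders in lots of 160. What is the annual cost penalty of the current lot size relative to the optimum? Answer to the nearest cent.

Extra cost ≈ £1,868.92 per year

Annual demand D = 796 × 52 = 41,392.
EOQ = √(2DS/H) = √(2 × 41,392 × 38.5 / 40) ≈ 282.28.
Cost at Q* = (D/Q*)S + (Q*/2)H = √(2DSH) ≈ £11,291.03.
Cost at Q = 160: (41,392/160)×38.5 + (160/2)×40 = £9,959.95 + £3,200.00 = £13,159.95.
Excess = £13,159.95 − £11,291.03 = £1,868.92.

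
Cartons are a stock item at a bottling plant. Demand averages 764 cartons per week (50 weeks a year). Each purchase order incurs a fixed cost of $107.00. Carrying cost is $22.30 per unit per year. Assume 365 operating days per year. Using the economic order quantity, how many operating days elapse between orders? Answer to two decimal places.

T ≈ 5.79 days

Annual demand D = 764 × 50 = 38,200.
Q* = √(2DS/H) = √(2 × 38,200 × 107 / 22.3) ≈ 605.46.
Cycle time = Q*/D × 365 = 605.46 / 38,200 × 365 ≈ 5.785 days.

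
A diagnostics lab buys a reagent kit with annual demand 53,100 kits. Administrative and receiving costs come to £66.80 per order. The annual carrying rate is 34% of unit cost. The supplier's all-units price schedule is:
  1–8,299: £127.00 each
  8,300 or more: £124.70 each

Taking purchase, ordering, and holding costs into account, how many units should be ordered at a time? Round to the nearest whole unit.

Q* ≈ 405 kits

Holding cost per unit per year at price C is H = 0.34·C.
Candidates are each tier's EOQ (if it falls in that tier) and each price-break quantity.
EOQ at £127.00 = 405.3 (feasible in tier 1): TC = 53,100×£127.00 + (53,100/405.3)×66.8 + (405.3/2)×0.34×£127.00 = £6,761,202.17.
EOQ at £124.70 = 409.1 < 8300, so use break Q=8300: TC = 53,100×£124.70 + (53,100/8300.0)×66.8 + (8300.0/2)×0.34×£124.70 = £6,797,949.06.
Lowest total cost is £6,761,202.17 at Q = 405.3.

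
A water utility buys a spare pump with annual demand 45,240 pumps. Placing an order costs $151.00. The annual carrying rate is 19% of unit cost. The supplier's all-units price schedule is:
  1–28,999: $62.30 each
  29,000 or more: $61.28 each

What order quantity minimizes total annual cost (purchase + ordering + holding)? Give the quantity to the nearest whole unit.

Holding cost per unit per year at price C is H = 0.19·C.
For each price level, check whether its EOQ is feasible; otherwise the best quantity at that price is the breakpoint.
EOQ at $62.30 = 1074.3 (feasible in tier 1): TC = 45,240×$62.30 + (45,240/1074.3)×151 + (1074.3/2)×0.19×$62.30 = $2,831,169.03.
EOQ at $61.28 = 1083.2 < 29000, so use break Q=29000: TC = 45,240×$61.28 + (45,240/29000.0)×151 + (29000.0/2)×0.19×$61.28 = $2,941,369.16.
Lowest total cost is $2,831,169.03 at Q = 1074.3.

Q* ≈ 1,074 pumps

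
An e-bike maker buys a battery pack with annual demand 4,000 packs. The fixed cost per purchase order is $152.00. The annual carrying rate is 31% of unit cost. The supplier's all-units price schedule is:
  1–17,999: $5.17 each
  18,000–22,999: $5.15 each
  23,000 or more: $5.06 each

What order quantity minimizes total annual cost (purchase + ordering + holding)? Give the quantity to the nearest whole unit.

Q* ≈ 871 packs

Holding cost per unit per year at price C is H = 0.31·C.
Candidates are each tier's EOQ (if it falls in that tier) and each price-break quantity.
EOQ at $5.17 = 871.0 (feasible in tier 1): TC = 4,000×$5.17 + (4,000/871.0)×152 + (871.0/2)×0.31×$5.17 = $22,076.02.
EOQ at $5.15 = 872.7 < 18000, so use break Q=18000: TC = 4,000×$5.15 + (4,000/18000.0)×152 + (18000.0/2)×0.31×$5.15 = $35,002.28.
EOQ at $5.06 = 880.5 < 23000, so use break Q=23000: TC = 4,000×$5.06 + (4,000/23000.0)×152 + (23000.0/2)×0.31×$5.06 = $38,305.33.
Lowest total cost is $22,076.02 at Q = 871.0.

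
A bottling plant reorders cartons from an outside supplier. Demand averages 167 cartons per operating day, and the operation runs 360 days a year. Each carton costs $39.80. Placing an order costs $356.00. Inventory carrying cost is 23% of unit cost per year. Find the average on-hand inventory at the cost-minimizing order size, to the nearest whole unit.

Annual demand D = 167 × 360 = 60,120.
Holding cost H = 0.23 × $39.80 = $9.1540 per unit per year.
The optimal lot size = √(2DS/H) = √(2 × 60,120 × 356 / 9.154) ≈ 2162.44.
Average inventory = Q*/2 ≈ 2162.44 / 2 = 1081.220.

Average inventory ≈ 1,081 cartons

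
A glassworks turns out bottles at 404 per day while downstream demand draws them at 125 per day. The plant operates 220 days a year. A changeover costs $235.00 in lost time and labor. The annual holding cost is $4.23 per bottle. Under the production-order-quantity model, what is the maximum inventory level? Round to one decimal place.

Annual demand D = 125 × 220 = 27,500.
Production build-up factor (1 − d/p) = 1 − 125/404 = 0.6906.
Q* = √(2DS / (H(1 − d/p))) = √(2 × 27,500 × 235 / (4.23 × 0.6906)).
= √(12,925,000 / 2.9212) ≈ 2103.457.
Maximum inventory = Q*(1 − d/p) = 2103.457 × 0.6906 ≈ 1452.635.

I_max ≈ 1,452.6 bottles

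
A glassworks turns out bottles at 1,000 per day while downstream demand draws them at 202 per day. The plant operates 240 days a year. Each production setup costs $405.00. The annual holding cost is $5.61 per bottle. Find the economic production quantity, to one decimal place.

Q* ≈ 2,961.7 bottles

Annual demand D = 202 × 240 = 48,480.
Production build-up factor (1 − d/p) = 1 − 202/1,000 = 0.7980.
Q* = √(2DS / (H(1 − d/p))) = √(2 × 48,480 × 405 / (5.61 × 0.7980)).
= √(39,268,800 / 4.4768) ≈ 2961.699.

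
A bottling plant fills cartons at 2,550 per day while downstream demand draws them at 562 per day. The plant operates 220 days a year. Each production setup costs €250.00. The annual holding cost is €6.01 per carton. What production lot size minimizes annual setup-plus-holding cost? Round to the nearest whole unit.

Q* ≈ 3,632 cartons

Annual demand D = 562 × 220 = 123,640.
Production build-up factor (1 − d/p) = 1 − 562/2,550 = 0.7796.
Q* = √(2DS / (H(1 − d/p))) = √(2 × 123,640 × 250 / (6.01 × 0.7796)).
= √(61,820,000 / 4.6854) ≈ 3632.362.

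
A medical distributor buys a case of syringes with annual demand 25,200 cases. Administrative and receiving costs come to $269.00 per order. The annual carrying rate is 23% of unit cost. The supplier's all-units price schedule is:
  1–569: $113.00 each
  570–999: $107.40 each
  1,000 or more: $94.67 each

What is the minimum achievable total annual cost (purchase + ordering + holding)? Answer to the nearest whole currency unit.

TC* ≈ $2,403,350

Holding cost per unit per year at price C is H = 0.23·C.
Evaluate total cost at each tier's feasible EOQ or, if the EOQ is below the tier, at the tier's minimum quantity.
Tier 1 ($113.00): EOQ = 722.3 exceeds tier's upper bound 569, so this tier is dominated.
EOQ at $107.40 = 740.8 (feasible in tier 2): TC = 25,200×$107.40 + (25,200/740.8)×269 + (740.8/2)×0.23×$107.40 = $2,724,780.27.
EOQ at $94.67 = 789.1 < 1000, so use break Q=1000: TC = 25,200×$94.67 + (25,200/1000.0)×269 + (1000.0/2)×0.23×$94.67 = $2,403,349.85.
Lowest total cost among the candidates is at Q = 1000.0.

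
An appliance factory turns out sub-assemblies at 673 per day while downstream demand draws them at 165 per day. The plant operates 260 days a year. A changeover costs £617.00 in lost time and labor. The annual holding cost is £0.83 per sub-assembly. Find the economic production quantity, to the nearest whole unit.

Annual demand D = 165 × 260 = 42,900.
Production build-up factor (1 − d/p) = 1 − 165/673 = 0.7548.
Q* = √(2DS / (H(1 − d/p))) = √(2 × 42,900 × 617 / (0.83 × 0.7548)).
= √(52,938,600 / 0.6265) ≈ 9192.272.

Q* ≈ 9,192 sub-assemblies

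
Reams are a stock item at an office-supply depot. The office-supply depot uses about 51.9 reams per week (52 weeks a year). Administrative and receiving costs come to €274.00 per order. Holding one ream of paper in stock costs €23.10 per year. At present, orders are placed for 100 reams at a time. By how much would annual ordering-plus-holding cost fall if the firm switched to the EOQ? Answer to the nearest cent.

Extra cost ≈ €2,704.75 per year

Annual demand D = 51.9 × 52 = 2,698.8.
EOQ = √(2DS/H) = √(2 × 2,698.8 × 274 / 23.1) ≈ 253.03.
Cost at Q* = (D/Q*)S + (Q*/2)H = √(2DSH) ≈ €5,844.96.
Cost at Q = 100: (2,698.8/100)×274 + (100/2)×23.1 = €7,394.71 + €1,155.00 = €8,549.71.
Excess = €8,549.71 − €5,844.96 = €2,704.75.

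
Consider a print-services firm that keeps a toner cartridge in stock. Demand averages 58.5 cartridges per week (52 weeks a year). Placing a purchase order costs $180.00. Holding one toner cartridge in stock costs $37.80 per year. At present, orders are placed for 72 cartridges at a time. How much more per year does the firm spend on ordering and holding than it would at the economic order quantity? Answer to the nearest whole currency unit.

Extra cost ≈ $2,532 per year

Annual demand D = 58.5 × 52 = 3,042.
EOQ = √(2DS/H) = √(2 × 3,042 × 180 / 37.8) ≈ 170.21.
Cost at Q* = (D/Q*)S + (Q*/2)H = √(2DSH) ≈ $6,433.94.
Cost at Q = 72: (3,042/72)×180 + (72/2)×37.8 = $7,605.00 + $1,360.80 = $8,965.80.
Excess = $8,965.80 − $6,433.94 = $2,531.86.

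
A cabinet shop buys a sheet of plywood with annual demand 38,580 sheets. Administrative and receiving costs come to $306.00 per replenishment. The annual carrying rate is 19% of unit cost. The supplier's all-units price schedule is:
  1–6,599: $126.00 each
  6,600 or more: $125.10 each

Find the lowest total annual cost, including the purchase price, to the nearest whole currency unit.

TC* ≈ $4,884,855

Holding cost per unit per year at price C is H = 0.19·C.
Candidates are each tier's EOQ (if it falls in that tier) and each price-break quantity.
EOQ at $126.00 = 993.1 (feasible in tier 1): TC = 38,580×$126.00 + (38,580/993.1)×306 + (993.1/2)×0.19×$126.00 = $4,884,854.91.
EOQ at $125.10 = 996.7 < 6600, so use break Q=6600: TC = 38,580×$125.10 + (38,580/6600.0)×306 + (6600.0/2)×0.19×$125.10 = $4,906,584.41.
Lowest total cost among the candidates is at Q = 993.1.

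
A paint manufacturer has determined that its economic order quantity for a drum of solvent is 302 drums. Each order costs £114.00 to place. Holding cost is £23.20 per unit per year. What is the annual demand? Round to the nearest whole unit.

D ≈ 9,280 drums per year

The basic EOQ model gives Q* = √(2DS/H); rearrange for the unknown.
From Q* = √(2DS/H): D = Q*²H / (2S) = 302² × 23.2 / (2 × 114) = 9280.407.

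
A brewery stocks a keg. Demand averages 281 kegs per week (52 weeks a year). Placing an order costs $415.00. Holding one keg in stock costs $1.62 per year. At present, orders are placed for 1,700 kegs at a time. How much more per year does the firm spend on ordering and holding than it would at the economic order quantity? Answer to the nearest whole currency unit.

Extra cost ≈ $512 per year

Annual demand D = 281 × 52 = 14,612.
EOQ = √(2DS/H) = √(2 × 14,612 × 415 / 1.62) ≈ 2736.13.
Cost at Q* = (D/Q*)S + (Q*/2)H = √(2DSH) ≈ $4,432.53.
Cost at Q = 1,700: (14,612/1,700)×415 + (1,700/2)×1.62 = $3,567.05 + $1,377.00 = $4,944.05.
Excess = $4,944.05 − $4,432.53 = $511.52.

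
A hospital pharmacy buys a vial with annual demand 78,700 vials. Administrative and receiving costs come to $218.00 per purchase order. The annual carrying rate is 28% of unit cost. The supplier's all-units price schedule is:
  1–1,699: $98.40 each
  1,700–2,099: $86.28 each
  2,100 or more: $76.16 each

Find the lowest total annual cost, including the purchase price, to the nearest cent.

TC* ≈ $6,024,352.85

Holding cost per unit per year at price C is H = 0.28·C.
Evaluate total cost at each tier's feasible EOQ or, if the EOQ is below the tier, at the tier's minimum quantity.
EOQ at $98.40 = 1116.0 (feasible in tier 1): TC = 78,700×$98.40 + (78,700/1116.0)×218 + (1116.0/2)×0.28×$98.40 = $7,774,827.31.
EOQ at $86.28 = 1191.8 < 1700, so use break Q=1700: TC = 78,700×$86.28 + (78,700/1700.0)×218 + (1700.0/2)×0.28×$86.28 = $6,820,862.76.
EOQ at $76.16 = 1268.5 < 2100, so use break Q=2100: TC = 78,700×$76.16 + (78,700/2100.0)×218 + (2100.0/2)×0.28×$76.16 = $6,024,352.85.
Lowest total cost among the candidates is at Q = 2100.0.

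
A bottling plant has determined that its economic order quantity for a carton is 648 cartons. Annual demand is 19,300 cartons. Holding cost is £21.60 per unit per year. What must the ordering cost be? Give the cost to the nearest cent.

Invert the EOQ relation Q*² = 2DS/H.
From Q* = √(2DS/H): S = Q*²H / (2D) = 648² × 21.6 / (2 × 19,300) = 234.9722.

S ≈ £234.97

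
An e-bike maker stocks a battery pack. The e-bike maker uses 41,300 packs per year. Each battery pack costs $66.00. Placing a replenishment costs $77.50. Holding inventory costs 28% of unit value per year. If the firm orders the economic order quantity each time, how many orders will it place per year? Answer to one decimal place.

Holding cost H = 0.28 × $66.00 = $18.4800 per unit per year.
EOQ = √(2DS/H) = √(2 × 41,300 × 77.5 / 18.48) ≈ 588.56.
Orders per year = D / Q* = 41,300 / 588.56 ≈ 70.171.

N ≈ 70.2 orders per year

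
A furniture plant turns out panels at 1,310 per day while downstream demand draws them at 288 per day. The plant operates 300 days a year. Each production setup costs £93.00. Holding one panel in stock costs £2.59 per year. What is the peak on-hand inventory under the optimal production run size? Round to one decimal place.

I_max ≈ 2,200.2 panels

Annual demand D = 288 × 300 = 86,400.
Production build-up factor (1 − d/p) = 1 − 288/1,310 = 0.7802.
Q* = √(2DS / (H(1 − d/p))) = √(2 × 86,400 × 93 / (2.59 × 0.7802)).
= √(16,070,400 / 2.0206) ≈ 2820.159.
Maximum inventory = Q*(1 − d/p) = 2820.159 × 0.7802 ≈ 2200.155.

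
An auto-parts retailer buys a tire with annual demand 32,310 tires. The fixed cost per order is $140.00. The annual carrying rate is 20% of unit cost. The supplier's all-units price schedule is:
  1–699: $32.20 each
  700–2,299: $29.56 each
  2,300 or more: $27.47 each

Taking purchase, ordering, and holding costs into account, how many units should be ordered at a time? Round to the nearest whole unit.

Holding cost per unit per year at price C is H = 0.20·C.
Candidates are each tier's EOQ (if it falls in that tier) and each price-break quantity.
Tier 1 ($32.20): EOQ = 1185.2 exceeds tier's upper bound 699, so this tier is dominated.
EOQ at $29.56 = 1237.0 (feasible in tier 2): TC = 32,310×$29.56 + (32,310/1237.0)×140 + (1237.0/2)×0.20×$29.56 = $962,396.92.
EOQ at $27.47 = 1283.2 < 2300, so use break Q=2300: TC = 32,310×$27.47 + (32,310/2300.0)×140 + (2300.0/2)×0.20×$27.47 = $895,840.50.
Lowest total cost is $895,840.50 at Q = 2300.0.

Q* ≈ 2,300 tires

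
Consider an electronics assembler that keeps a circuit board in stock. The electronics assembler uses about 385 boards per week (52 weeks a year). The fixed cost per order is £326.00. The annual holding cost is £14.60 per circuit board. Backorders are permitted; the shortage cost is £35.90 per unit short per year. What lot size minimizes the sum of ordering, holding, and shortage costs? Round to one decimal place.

Annual demand D = 385 × 52 = 20,020.
With planned backorders, Q* = √(2DS/H) · √((H+B)/B).
√(2DS/H) = √(2 × 20,020 × 326 / 14.6) = 945.539.
√((H+B)/B) = √((14.6+35.9)/35.9) = 1.1860.
Q* ≈ 1121.445.

Q* ≈ 1,121.4 boards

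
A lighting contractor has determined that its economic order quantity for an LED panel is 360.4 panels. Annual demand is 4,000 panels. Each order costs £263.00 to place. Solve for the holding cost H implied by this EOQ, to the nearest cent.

H ≈ £16.20

Squaring Q* = √(2DS/H) gives Q*² = 2DS/H.
From Q* = √(2DS/H): H = 2DS / Q*² = 2 × 4,000 × 263 / 360.4² = 16.1986.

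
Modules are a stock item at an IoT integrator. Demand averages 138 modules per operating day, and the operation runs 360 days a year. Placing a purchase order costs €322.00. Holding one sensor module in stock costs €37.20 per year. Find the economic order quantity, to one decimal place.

Annual demand D = 138 × 360 = 49,680.
EOQ = √(2DS / H) = √(2 × 49,680 × 322 / 37.2).
= √(31,993,920 / 37.2) = √860,051.6129 ≈ 927.390.

Q* ≈ 927.4 modules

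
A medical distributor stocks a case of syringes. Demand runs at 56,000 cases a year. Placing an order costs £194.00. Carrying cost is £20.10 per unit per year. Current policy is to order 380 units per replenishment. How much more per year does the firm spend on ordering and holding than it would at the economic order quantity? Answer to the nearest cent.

EOQ = √(2DS/H) = √(2 × 56,000 × 194 / 20.1) ≈ 1039.71.
Cost at Q* = (D/Q*)S + (Q*/2)H = √(2DSH) ≈ £20,898.15.
Cost at Q = 380: (56,000/380)×194 + (380/2)×20.1 = £28,589.47 + £3,819.00 = £32,408.47.
Excess = £32,408.47 − £20,898.15 = £11,510.32.

Extra cost ≈ £11,510.32 per year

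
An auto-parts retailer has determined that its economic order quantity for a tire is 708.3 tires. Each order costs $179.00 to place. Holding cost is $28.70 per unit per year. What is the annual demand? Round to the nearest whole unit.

D ≈ 40,219 tires per year

Invert the EOQ relation Q*² = 2DS/H.
From Q* = √(2DS/H): D = Q*²H / (2S) = 708.3² × 28.7 / (2 × 179) = 40219.193.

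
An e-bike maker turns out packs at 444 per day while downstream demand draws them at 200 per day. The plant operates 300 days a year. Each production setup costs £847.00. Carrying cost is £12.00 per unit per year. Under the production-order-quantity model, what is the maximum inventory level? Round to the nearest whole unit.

Annual demand D = 200 × 300 = 60,000.
Production build-up factor (1 − d/p) = 1 − 200/444 = 0.5495.
Q* = √(2DS / (H(1 − d/p))) = √(2 × 60,000 × 847 / (12 × 0.5495)).
= √(101,640,000 / 6.5946) ≈ 3925.891.
Maximum inventory = Q*(1 − d/p) = 3925.891 × 0.5495 ≈ 2157.472.

I_max ≈ 2,157 packs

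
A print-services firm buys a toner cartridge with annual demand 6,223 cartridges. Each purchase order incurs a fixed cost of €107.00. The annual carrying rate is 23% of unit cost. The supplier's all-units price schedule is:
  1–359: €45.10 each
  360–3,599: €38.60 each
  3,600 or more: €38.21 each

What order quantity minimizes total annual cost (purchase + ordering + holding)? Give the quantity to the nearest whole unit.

Holding cost per unit per year at price C is H = 0.23·C.
Candidates are each tier's EOQ (if it falls in that tier) and each price-break quantity.
EOQ at €45.10 = 358.3 (feasible in tier 1): TC = 6,223×€45.10 + (6,223/358.3)×107 + (358.3/2)×0.23×€45.10 = €284,374.01.
EOQ at €38.60 = 387.3 (feasible in tier 2): TC = 6,223×€38.60 + (6,223/387.3)×107 + (387.3/2)×0.23×€38.60 = €243,646.26.
EOQ at €38.21 = 389.3 < 3600, so use break Q=3600: TC = 6,223×€38.21 + (6,223/3600.0)×107 + (3600.0/2)×0.23×€38.21 = €253,784.73.
Lowest total cost is €243,646.26 at Q = 387.3.

Q* ≈ 387 cartridges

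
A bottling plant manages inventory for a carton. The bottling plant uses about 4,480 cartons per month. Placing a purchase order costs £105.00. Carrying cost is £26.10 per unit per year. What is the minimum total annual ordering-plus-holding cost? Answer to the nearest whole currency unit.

Annual demand D = 4,480 × 12 = 53,760.
Q* = √(2DS/H) = √(2 × 53,760 × 105 / 26.1) ≈ 657.69.
At the optimum the two cost components are equal, so total cost = 2·(Q*/2)H = Q*·H.
Minimum total = √(2DSH) = √(2 × 53,760 × 105 × 26.1) ≈ 17165.621.

TC* ≈ £17,166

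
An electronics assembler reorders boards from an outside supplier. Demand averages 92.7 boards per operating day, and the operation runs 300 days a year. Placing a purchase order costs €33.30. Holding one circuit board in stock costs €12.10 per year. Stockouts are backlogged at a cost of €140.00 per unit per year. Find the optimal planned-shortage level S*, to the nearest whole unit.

Annual demand D = 92.7 × 300 = 27,810.
With planned backorders, Q* = √(2DS/H) · √((H+B)/B).
√(2DS/H) = √(2 × 27,810 × 33.3 / 12.1) = 391.242.
√((H+B)/B) = √((12.1+140)/140) = 1.0423.
Q* ≈ 407.798.
S* = Q* · H/(H+B) = 407.798 × 12.1/152.1 ≈ 32.442.

S* ≈ 32 boards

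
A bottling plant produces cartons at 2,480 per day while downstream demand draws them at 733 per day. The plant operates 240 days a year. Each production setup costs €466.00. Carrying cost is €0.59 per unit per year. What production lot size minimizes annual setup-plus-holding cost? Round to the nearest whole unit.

Q* ≈ 19,862 cartons

Annual demand D = 733 × 240 = 175,920.
Production build-up factor (1 − d/p) = 1 − 733/2,480 = 0.7044.
Q* = √(2DS / (H(1 − d/p))) = √(2 × 175,920 × 466 / (0.59 × 0.7044)).
= √(163,957,440 / 0.4156) ≈ 19861.816.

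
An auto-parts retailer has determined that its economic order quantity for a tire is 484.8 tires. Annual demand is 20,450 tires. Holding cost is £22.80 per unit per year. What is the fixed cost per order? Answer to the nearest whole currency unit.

S ≈ £131

Invert the EOQ relation Q*² = 2DS/H.
From Q* = √(2DS/H): S = Q*²H / (2D) = 484.8² × 22.8 / (2 × 20,450) = 131.0197.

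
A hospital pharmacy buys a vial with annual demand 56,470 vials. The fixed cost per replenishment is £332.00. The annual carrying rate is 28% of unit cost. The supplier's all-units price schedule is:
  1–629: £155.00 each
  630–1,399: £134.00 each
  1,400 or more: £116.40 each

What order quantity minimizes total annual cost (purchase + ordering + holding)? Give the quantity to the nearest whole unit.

Q* ≈ 1,400 vials

Holding cost per unit per year at price C is H = 0.28·C.
For each price level, check whether its EOQ is feasible; otherwise the best quantity at that price is the breakpoint.
Tier 1 (£155.00): EOQ = 929.5 exceeds tier's upper bound 629, so this tier is dominated.
EOQ at £134.00 = 999.7 (feasible in tier 2): TC = 56,470×£134.00 + (56,470/999.7)×332 + (999.7/2)×0.28×£134.00 = £7,604,488.04.
EOQ at £116.40 = 1072.6 < 1400, so use break Q=1400: TC = 56,470×£116.40 + (56,470/1400.0)×332 + (1400.0/2)×0.28×£116.40 = £6,609,313.86.
Lowest total cost is £6,609,313.86 at Q = 1400.0.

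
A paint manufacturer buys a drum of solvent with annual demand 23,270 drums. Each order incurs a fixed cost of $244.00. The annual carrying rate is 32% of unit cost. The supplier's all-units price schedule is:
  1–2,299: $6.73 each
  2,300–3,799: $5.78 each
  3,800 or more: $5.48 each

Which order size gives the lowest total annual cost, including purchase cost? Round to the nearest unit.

Holding cost per unit per year at price C is H = 0.32·C.
For each price level, check whether its EOQ is feasible; otherwise the best quantity at that price is the breakpoint.
EOQ at $6.73 = 2296.3 (feasible in tier 1): TC = 23,270×$6.73 + (23,270/2296.3)×244 + (2296.3/2)×0.32×$6.73 = $161,552.38.
EOQ at $5.78 = 2477.8 (feasible in tier 2): TC = 23,270×$5.78 + (23,270/2477.8)×244 + (2477.8/2)×0.32×$5.78 = $139,083.57.
EOQ at $5.48 = 2544.7 < 3800, so use break Q=3800: TC = 23,270×$5.48 + (23,270/3800.0)×244 + (3800.0/2)×0.32×$5.48 = $132,345.62.
Lowest total cost is $132,345.62 at Q = 3800.0.

Q* ≈ 3,800 drums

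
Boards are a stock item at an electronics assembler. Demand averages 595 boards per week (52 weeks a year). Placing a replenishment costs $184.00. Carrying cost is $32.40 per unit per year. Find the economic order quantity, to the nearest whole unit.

Q* ≈ 593 boards

Annual demand D = 595 × 52 = 30,940.
EOQ = √(2DS / H) = √(2 × 30,940 × 184 / 32.4).
= √(11,385,920 / 32.4) = √351,417.284 ≈ 592.805.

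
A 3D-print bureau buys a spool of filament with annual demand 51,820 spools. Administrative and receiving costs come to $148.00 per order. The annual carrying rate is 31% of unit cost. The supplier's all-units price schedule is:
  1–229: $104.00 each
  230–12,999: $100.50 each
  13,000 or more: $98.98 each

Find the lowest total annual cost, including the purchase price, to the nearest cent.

TC* ≈ $5,229,770.42

Holding cost per unit per year at price C is H = 0.31·C.
For each price level, check whether its EOQ is feasible; otherwise the best quantity at that price is the breakpoint.
Tier 1 ($104.00): EOQ = 689.8 exceeds tier's upper bound 229, so this tier is dominated.
EOQ at $100.50 = 701.7 (feasible in tier 2): TC = 51,820×$100.50 + (51,820/701.7)×148 + (701.7/2)×0.31×$100.50 = $5,229,770.42.
EOQ at $98.98 = 707.0 < 13000, so use break Q=13000: TC = 51,820×$98.98 + (51,820/13000.0)×148 + (13000.0/2)×0.31×$98.98 = $5,329,178.25.
Lowest total cost among the candidates is at Q = 701.7.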